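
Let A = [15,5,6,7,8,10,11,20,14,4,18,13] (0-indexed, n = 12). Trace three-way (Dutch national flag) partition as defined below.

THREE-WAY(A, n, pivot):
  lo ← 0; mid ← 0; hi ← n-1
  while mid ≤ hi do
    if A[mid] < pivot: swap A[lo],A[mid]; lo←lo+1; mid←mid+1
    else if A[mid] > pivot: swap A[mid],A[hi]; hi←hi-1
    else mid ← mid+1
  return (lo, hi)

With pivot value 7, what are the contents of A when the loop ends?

[4,5,6,7,10,11,20,14,8,18,13,15]

pivot = 7; lo=0, mid=0, hi=11
A[mid]=15>7: swap A[0],A[11]; hi=10 → [13,5,6,7,8,10,11,20,14,4,18,15]
A[mid]=13>7: swap A[0],A[10]; hi=9 → [18,5,6,7,8,10,11,20,14,4,13,15]
A[mid]=18>7: swap A[0],A[9]; hi=8 → [4,5,6,7,8,10,11,20,14,18,13,15]
A[mid]=4<7: swap A[0],A[0]; lo=1,mid=1 → [4,5,6,7,8,10,11,20,14,18,13,15]
A[mid]=5<7: swap A[1],A[1]; lo=2,mid=2 → [4,5,6,7,8,10,11,20,14,18,13,15]
A[mid]=6<7: swap A[2],A[2]; lo=3,mid=3 → [4,5,6,7,8,10,11,20,14,18,13,15]
A[mid]=7=7: mid=4
A[mid]=8>7: swap A[4],A[8]; hi=7 → [4,5,6,7,14,10,11,20,8,18,13,15]
A[mid]=14>7: swap A[4],A[7]; hi=6 → [4,5,6,7,20,10,11,14,8,18,13,15]
A[mid]=20>7: swap A[4],A[6]; hi=5 → [4,5,6,7,11,10,20,14,8,18,13,15]
A[mid]=11>7: swap A[4],A[5]; hi=4 → [4,5,6,7,10,11,20,14,8,18,13,15]
A[mid]=10>7: swap A[4],A[4]; hi=3 → [4,5,6,7,10,11,20,14,8,18,13,15]
end: lo=3, hi=3; A = [4,5,6,7,10,11,20,14,8,18,13,15]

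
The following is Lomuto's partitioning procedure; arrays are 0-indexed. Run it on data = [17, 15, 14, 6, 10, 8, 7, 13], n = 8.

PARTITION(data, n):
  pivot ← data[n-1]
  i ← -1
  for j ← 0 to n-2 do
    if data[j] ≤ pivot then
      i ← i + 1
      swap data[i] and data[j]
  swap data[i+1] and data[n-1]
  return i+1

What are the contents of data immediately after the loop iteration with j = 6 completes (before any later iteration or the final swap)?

[6, 10, 8, 7, 15, 14, 17, 13]

pivot=13, i=-1
j=0: 17>13, skip
j=1: 15>13, skip
j=2: 14>13, skip
j=3: 6≤13, i=0, swap(0,3) ⇒ [6, 15, 14, 17, 10, 8, 7, 13]
j=4: 10≤13, i=1, swap(1,4) ⇒ [6, 10, 14, 17, 15, 8, 7, 13]
j=5: 8≤13, i=2, swap(2,5) ⇒ [6, 10, 8, 17, 15, 14, 7, 13]
j=6: 7≤13, i=3, swap(3,6) ⇒ [6, 10, 8, 7, 15, 14, 17, 13]
(after j=6) data = [6, 10, 8, 7, 15, 14, 17, 13]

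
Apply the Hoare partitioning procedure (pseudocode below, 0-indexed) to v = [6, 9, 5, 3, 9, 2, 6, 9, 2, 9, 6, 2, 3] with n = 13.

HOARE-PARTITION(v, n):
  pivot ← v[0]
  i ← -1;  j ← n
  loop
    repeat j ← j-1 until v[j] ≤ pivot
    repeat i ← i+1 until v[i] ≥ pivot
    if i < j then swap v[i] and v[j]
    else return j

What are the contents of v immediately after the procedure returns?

pivot = v[0] = 6; i = -1, j = 13
j→12 (v[12]=3≤6), i→0 (v[0]=6≥6); i<j, swap → [3, 9, 5, 3, 9, 2, 6, 9, 2, 9, 6, 2, 6]
j→11 (v[11]=2≤6), i→1 (v[1]=9≥6); i<j, swap → [3, 2, 5, 3, 9, 2, 6, 9, 2, 9, 6, 9, 6]
j→10 (v[10]=6≤6), i→4 (v[4]=9≥6); i<j, swap → [3, 2, 5, 3, 6, 2, 6, 9, 2, 9, 9, 9, 6]
j→8 (v[8]=2≤6), i→6 (v[6]=6≥6); i<j, swap → [3, 2, 5, 3, 6, 2, 2, 9, 6, 9, 9, 9, 6]
j→6, i→7; i≥j, return j=6. v = [3, 2, 5, 3, 6, 2, 2, 9, 6, 9, 9, 9, 6]

[3, 2, 5, 3, 6, 2, 2, 9, 6, 9, 9, 9, 6]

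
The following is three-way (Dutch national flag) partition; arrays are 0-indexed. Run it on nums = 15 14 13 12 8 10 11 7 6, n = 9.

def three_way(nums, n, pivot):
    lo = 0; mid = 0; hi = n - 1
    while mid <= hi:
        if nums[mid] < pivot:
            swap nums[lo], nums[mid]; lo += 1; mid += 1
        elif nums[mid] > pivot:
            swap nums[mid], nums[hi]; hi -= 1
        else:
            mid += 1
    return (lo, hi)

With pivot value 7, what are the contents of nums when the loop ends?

lo=0 mid=0 hi=8
15>7: swap(0,8), hi=7 ⇒ 6 14 13 12 8 10 11 7 15
6<7: swap(0,0), lo=1 mid=1 ⇒ 6 14 13 12 8 10 11 7 15
14>7: swap(1,7), hi=6 ⇒ 6 7 13 12 8 10 11 14 15
7=7: mid=2
13>7: swap(2,6), hi=5 ⇒ 6 7 11 12 8 10 13 14 15
11>7: swap(2,5), hi=4 ⇒ 6 7 10 12 8 11 13 14 15
10>7: swap(2,4), hi=3 ⇒ 6 7 8 12 10 11 13 14 15
8>7: swap(2,3), hi=2 ⇒ 6 7 12 8 10 11 13 14 15
12>7: swap(2,2), hi=1 ⇒ 6 7 12 8 10 11 13 14 15
done. lo=1 hi=1; nums=6 7 12 8 10 11 13 14 15

6 7 12 8 10 11 13 14 15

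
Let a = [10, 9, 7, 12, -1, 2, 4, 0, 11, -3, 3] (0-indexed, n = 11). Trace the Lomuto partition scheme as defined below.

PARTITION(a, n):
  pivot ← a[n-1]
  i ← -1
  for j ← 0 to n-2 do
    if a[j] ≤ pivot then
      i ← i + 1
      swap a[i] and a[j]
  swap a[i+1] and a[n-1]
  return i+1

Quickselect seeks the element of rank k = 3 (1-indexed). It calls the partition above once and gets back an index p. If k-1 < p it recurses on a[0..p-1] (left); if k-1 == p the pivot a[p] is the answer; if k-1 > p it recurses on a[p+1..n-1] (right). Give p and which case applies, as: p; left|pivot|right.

4; left

pivot = a[10] = 3; i = -1
j=0: a[0]=10 > 3 → no swap
j=1: a[1]=9 > 3 → no swap
j=2: a[2]=7 > 3 → no swap
j=3: a[3]=12 > 3 → no swap
j=4: a[4]=-1 ≤ 3 → i=0, swap a[0],a[4] → [-1, 9, 7, 12, 10, 2, 4, 0, 11, -3, 3]
j=5: a[5]=2 ≤ 3 → i=1, swap a[1],a[5] → [-1, 2, 7, 12, 10, 9, 4, 0, 11, -3, 3]
j=6: a[6]=4 > 3 → no swap
j=7: a[7]=0 ≤ 3 → i=2, swap a[2],a[7] → [-1, 2, 0, 12, 10, 9, 4, 7, 11, -3, 3]
j=8: a[8]=11 > 3 → no swap
j=9: a[9]=-3 ≤ 3 → i=3, swap a[3],a[9] → [-1, 2, 0, -3, 10, 9, 4, 7, 11, 12, 3]
final swap a[4],a[10] → [-1, 2, 0, -3, 3, 9, 4, 7, 11, 12, 10]; return 4
p = 4; k-1 = 2 < 4 ⇒ left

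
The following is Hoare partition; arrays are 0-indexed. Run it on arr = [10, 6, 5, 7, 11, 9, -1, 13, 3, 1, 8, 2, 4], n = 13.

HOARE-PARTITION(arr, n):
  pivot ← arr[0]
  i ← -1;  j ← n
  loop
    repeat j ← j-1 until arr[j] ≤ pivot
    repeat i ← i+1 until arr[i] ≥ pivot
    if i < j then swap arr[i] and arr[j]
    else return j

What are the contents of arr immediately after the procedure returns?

pivot = arr[0] = 10; i = -1, j = 13
j→12 (arr[12]=4≤10), i→0 (arr[0]=10≥10); i<j, swap → [4, 6, 5, 7, 11, 9, -1, 13, 3, 1, 8, 2, 10]
j→11 (arr[11]=2≤10), i→4 (arr[4]=11≥10); i<j, swap → [4, 6, 5, 7, 2, 9, -1, 13, 3, 1, 8, 11, 10]
j→10 (arr[10]=8≤10), i→7 (arr[7]=13≥10); i<j, swap → [4, 6, 5, 7, 2, 9, -1, 8, 3, 1, 13, 11, 10]
j→9, i→10; i≥j, return j=9. arr = [4, 6, 5, 7, 2, 9, -1, 8, 3, 1, 13, 11, 10]

[4, 6, 5, 7, 2, 9, -1, 8, 3, 1, 13, 11, 10]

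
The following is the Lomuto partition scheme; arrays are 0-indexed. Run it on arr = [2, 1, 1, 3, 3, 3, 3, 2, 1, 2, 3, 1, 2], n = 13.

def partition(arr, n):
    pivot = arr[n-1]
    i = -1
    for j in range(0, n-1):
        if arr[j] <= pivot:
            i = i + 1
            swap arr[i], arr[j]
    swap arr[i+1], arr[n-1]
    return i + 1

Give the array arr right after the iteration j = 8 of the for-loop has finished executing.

pivot = arr[12] = 2; i = -1
j=0: arr[0]=2 ≤ 2 → i=0, swap arr[0],arr[0] (no change) → [2, 1, 1, 3, 3, 3, 3, 2, 1, 2, 3, 1, 2]
j=1: arr[1]=1 ≤ 2 → i=1, swap arr[1],arr[1] (no change) → [2, 1, 1, 3, 3, 3, 3, 2, 1, 2, 3, 1, 2]
j=2: arr[2]=1 ≤ 2 → i=2, swap arr[2],arr[2] (no change) → [2, 1, 1, 3, 3, 3, 3, 2, 1, 2, 3, 1, 2]
j=3: arr[3]=3 > 2 → no swap
j=4: arr[4]=3 > 2 → no swap
j=5: arr[5]=3 > 2 → no swap
j=6: arr[6]=3 > 2 → no swap
j=7: arr[7]=2 ≤ 2 → i=3, swap arr[3],arr[7] → [2, 1, 1, 2, 3, 3, 3, 3, 1, 2, 3, 1, 2]
j=8: arr[8]=1 ≤ 2 → i=4, swap arr[4],arr[8] → [2, 1, 1, 2, 1, 3, 3, 3, 3, 2, 3, 1, 2]
(after j=8) arr = [2, 1, 1, 2, 1, 3, 3, 3, 3, 2, 3, 1, 2]

[2, 1, 1, 2, 1, 3, 3, 3, 3, 2, 3, 1, 2]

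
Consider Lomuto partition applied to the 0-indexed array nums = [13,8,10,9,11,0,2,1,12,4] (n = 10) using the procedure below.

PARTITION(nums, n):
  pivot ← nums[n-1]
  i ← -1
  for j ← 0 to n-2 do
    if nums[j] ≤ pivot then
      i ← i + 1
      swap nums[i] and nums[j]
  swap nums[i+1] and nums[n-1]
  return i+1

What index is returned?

3

pivot=4, i=-1
j=0: 13>4, skip
j=1: 8>4, skip
j=2: 10>4, skip
j=3: 9>4, skip
j=4: 11>4, skip
j=5: 0≤4, i=0, swap(0,5) ⇒ [0,8,10,9,11,13,2,1,12,4]
j=6: 2≤4, i=1, swap(1,6) ⇒ [0,2,10,9,11,13,8,1,12,4]
j=7: 1≤4, i=2, swap(2,7) ⇒ [0,2,1,9,11,13,8,10,12,4]
j=8: 12>4, skip
swap(3,9) ⇒ [0,2,1,4,11,13,8,10,12,9]; return 3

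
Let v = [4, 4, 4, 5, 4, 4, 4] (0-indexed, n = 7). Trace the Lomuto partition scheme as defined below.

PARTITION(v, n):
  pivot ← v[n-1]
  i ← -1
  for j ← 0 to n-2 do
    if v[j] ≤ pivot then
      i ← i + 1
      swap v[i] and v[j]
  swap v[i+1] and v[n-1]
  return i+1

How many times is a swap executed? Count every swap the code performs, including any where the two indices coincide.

6

pivot=4, i=-1
j=0: 4≤4, i=0, swap(0,0) ⇒ [4, 4, 4, 5, 4, 4, 4]
j=1: 4≤4, i=1, swap(1,1) ⇒ [4, 4, 4, 5, 4, 4, 4]
j=2: 4≤4, i=2, swap(2,2) ⇒ [4, 4, 4, 5, 4, 4, 4]
j=3: 5>4, skip
j=4: 4≤4, i=3, swap(3,4) ⇒ [4, 4, 4, 4, 5, 4, 4]
j=5: 4≤4, i=4, swap(4,5) ⇒ [4, 4, 4, 4, 4, 5, 4]
swap(5,6) ⇒ [4, 4, 4, 4, 4, 4, 5]; return 5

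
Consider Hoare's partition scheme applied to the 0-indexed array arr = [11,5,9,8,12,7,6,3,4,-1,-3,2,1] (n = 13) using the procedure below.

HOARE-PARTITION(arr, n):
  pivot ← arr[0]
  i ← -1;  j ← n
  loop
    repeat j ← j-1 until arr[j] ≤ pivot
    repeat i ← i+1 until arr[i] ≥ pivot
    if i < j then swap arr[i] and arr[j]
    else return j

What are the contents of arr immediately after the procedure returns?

pivot = arr[0] = 11; i = -1, j = 13
j→12 (arr[12]=1≤11), i→0 (arr[0]=11≥11); i<j, swap → [1,5,9,8,12,7,6,3,4,-1,-3,2,11]
j→11 (arr[11]=2≤11), i→4 (arr[4]=12≥11); i<j, swap → [1,5,9,8,2,7,6,3,4,-1,-3,12,11]
j→10, i→11; i≥j, return j=10. arr = [1,5,9,8,2,7,6,3,4,-1,-3,12,11]

[1,5,9,8,2,7,6,3,4,-1,-3,12,11]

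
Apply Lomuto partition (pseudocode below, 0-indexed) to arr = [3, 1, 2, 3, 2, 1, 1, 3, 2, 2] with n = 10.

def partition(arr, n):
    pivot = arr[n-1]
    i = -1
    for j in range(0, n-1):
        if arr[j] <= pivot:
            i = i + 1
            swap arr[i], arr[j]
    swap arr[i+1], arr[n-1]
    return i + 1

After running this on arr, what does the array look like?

pivot = arr[9] = 2; i = -1
j=0: arr[0]=3 > 2 → no swap
j=1: arr[1]=1 ≤ 2 → i=0, swap arr[0],arr[1] → [1, 3, 2, 3, 2, 1, 1, 3, 2, 2]
j=2: arr[2]=2 ≤ 2 → i=1, swap arr[1],arr[2] → [1, 2, 3, 3, 2, 1, 1, 3, 2, 2]
j=3: arr[3]=3 > 2 → no swap
j=4: arr[4]=2 ≤ 2 → i=2, swap arr[2],arr[4] → [1, 2, 2, 3, 3, 1, 1, 3, 2, 2]
j=5: arr[5]=1 ≤ 2 → i=3, swap arr[3],arr[5] → [1, 2, 2, 1, 3, 3, 1, 3, 2, 2]
j=6: arr[6]=1 ≤ 2 → i=4, swap arr[4],arr[6] → [1, 2, 2, 1, 1, 3, 3, 3, 2, 2]
j=7: arr[7]=3 > 2 → no swap
j=8: arr[8]=2 ≤ 2 → i=5, swap arr[5],arr[8] → [1, 2, 2, 1, 1, 2, 3, 3, 3, 2]
final swap arr[6],arr[9] → [1, 2, 2, 1, 1, 2, 2, 3, 3, 3]; return 6

[1, 2, 2, 1, 1, 2, 2, 3, 3, 3]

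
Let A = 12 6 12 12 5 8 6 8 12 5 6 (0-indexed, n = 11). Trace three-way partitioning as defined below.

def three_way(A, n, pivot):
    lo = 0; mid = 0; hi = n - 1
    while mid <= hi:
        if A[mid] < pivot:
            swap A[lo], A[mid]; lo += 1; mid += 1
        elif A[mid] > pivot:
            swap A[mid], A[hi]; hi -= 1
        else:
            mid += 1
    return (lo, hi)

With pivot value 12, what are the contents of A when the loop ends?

pivot = 12; lo=0, mid=0, hi=10
A[mid]=12=12: mid=1
A[mid]=6<12: swap A[0],A[1]; lo=1,mid=2 → 6 12 12 12 5 8 6 8 12 5 6
A[mid]=12=12: mid=3
A[mid]=12=12: mid=4
A[mid]=5<12: swap A[1],A[4]; lo=2,mid=5 → 6 5 12 12 12 8 6 8 12 5 6
A[mid]=8<12: swap A[2],A[5]; lo=3,mid=6 → 6 5 8 12 12 12 6 8 12 5 6
A[mid]=6<12: swap A[3],A[6]; lo=4,mid=7 → 6 5 8 6 12 12 12 8 12 5 6
A[mid]=8<12: swap A[4],A[7]; lo=5,mid=8 → 6 5 8 6 8 12 12 12 12 5 6
A[mid]=12=12: mid=9
A[mid]=5<12: swap A[5],A[9]; lo=6,mid=10 → 6 5 8 6 8 5 12 12 12 12 6
A[mid]=6<12: swap A[6],A[10]; lo=7,mid=11 → 6 5 8 6 8 5 6 12 12 12 12
end: lo=7, hi=10; A = 6 5 8 6 8 5 6 12 12 12 12

6 5 8 6 8 5 6 12 12 12 12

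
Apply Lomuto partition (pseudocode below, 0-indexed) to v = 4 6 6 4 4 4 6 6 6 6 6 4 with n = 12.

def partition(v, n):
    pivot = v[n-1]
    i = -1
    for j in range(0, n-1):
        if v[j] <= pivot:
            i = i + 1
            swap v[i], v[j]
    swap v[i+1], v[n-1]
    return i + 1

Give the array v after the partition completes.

pivot=4, i=-1
j=0: 4≤4, i=0, swap(0,0) ⇒ 4 6 6 4 4 4 6 6 6 6 6 4
j=1: 6>4, skip
j=2: 6>4, skip
j=3: 4≤4, i=1, swap(1,3) ⇒ 4 4 6 6 4 4 6 6 6 6 6 4
j=4: 4≤4, i=2, swap(2,4) ⇒ 4 4 4 6 6 4 6 6 6 6 6 4
j=5: 4≤4, i=3, swap(3,5) ⇒ 4 4 4 4 6 6 6 6 6 6 6 4
j=6: 6>4, skip
j=7: 6>4, skip
j=8: 6>4, skip
j=9: 6>4, skip
j=10: 6>4, skip
swap(4,11) ⇒ 4 4 4 4 4 6 6 6 6 6 6 6; return 4

4 4 4 4 4 6 6 6 6 6 6 6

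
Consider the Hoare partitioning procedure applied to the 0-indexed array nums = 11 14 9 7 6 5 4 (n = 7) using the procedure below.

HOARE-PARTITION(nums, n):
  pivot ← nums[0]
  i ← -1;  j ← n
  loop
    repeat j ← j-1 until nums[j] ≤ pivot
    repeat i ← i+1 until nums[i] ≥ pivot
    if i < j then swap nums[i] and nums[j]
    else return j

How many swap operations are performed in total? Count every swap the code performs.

pivot = nums[0] = 11; i = -1, j = 7
j→6 (nums[6]=4≤11), i→0 (nums[0]=11≥11); i<j, swap → 4 14 9 7 6 5 11
j→5 (nums[5]=5≤11), i→1 (nums[1]=14≥11); i<j, swap → 4 5 9 7 6 14 11
j→4, i→5; i≥j, return j=4. nums = 4 5 9 7 6 14 11

2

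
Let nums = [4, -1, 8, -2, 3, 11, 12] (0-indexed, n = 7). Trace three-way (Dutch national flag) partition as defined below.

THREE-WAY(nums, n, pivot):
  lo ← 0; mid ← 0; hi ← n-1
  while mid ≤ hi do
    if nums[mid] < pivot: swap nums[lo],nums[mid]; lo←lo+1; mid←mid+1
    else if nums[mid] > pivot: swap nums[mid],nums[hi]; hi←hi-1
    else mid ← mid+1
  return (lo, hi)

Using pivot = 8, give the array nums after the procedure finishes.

pivot = 8; lo=0, mid=0, hi=6
nums[mid]=4<8: swap nums[0],nums[0]; lo=1,mid=1 → [4, -1, 8, -2, 3, 11, 12]
nums[mid]=-1<8: swap nums[1],nums[1]; lo=2,mid=2 → [4, -1, 8, -2, 3, 11, 12]
nums[mid]=8=8: mid=3
nums[mid]=-2<8: swap nums[2],nums[3]; lo=3,mid=4 → [4, -1, -2, 8, 3, 11, 12]
nums[mid]=3<8: swap nums[3],nums[4]; lo=4,mid=5 → [4, -1, -2, 3, 8, 11, 12]
nums[mid]=11>8: swap nums[5],nums[6]; hi=5 → [4, -1, -2, 3, 8, 12, 11]
nums[mid]=12>8: swap nums[5],nums[5]; hi=4 → [4, -1, -2, 3, 8, 12, 11]
end: lo=4, hi=4; nums = [4, -1, -2, 3, 8, 12, 11]

[4, -1, -2, 3, 8, 12, 11]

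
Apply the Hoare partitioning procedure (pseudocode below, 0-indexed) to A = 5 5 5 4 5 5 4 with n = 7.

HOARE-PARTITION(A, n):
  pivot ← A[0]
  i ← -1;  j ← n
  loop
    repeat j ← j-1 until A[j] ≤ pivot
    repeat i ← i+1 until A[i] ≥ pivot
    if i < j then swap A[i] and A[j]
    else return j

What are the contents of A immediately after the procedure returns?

pivot = A[0] = 5; i = -1, j = 7
j→6 (A[6]=4≤5), i→0 (A[0]=5≥5); i<j, swap → 4 5 5 4 5 5 5
j→5 (A[5]=5≤5), i→1 (A[1]=5≥5); i<j, swap → 4 5 5 4 5 5 5
j→4 (A[4]=5≤5), i→2 (A[2]=5≥5); i<j, swap → 4 5 5 4 5 5 5
j→3, i→4; i≥j, return j=3. A = 4 5 5 4 5 5 5

4 5 5 4 5 5 5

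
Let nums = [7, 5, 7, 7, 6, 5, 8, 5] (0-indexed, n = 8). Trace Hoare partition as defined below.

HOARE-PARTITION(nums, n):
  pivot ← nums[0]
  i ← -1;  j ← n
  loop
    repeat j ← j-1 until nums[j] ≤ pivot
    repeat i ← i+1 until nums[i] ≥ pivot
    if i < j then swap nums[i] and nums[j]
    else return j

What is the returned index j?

3

pivot=7
j stops at 7 (5), i stops at 0 (7); swap ⇒ [5, 5, 7, 7, 6, 5, 8, 7]
j stops at 5 (5), i stops at 2 (7); swap ⇒ [5, 5, 5, 7, 6, 7, 8, 7]
j stops at 4 (6), i stops at 3 (7); swap ⇒ [5, 5, 5, 6, 7, 7, 8, 7]
j stops at 3, i stops at 4; i≥j ⇒ return 3. nums=[5, 5, 5, 6, 7, 7, 8, 7]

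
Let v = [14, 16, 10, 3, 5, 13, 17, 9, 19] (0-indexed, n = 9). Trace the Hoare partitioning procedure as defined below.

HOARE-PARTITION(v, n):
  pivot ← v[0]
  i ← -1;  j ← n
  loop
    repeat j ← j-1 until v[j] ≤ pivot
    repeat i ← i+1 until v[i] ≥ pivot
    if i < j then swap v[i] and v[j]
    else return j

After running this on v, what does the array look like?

pivot = v[0] = 14; i = -1, j = 9
j→7 (v[7]=9≤14), i→0 (v[0]=14≥14); i<j, swap → [9, 16, 10, 3, 5, 13, 17, 14, 19]
j→5 (v[5]=13≤14), i→1 (v[1]=16≥14); i<j, swap → [9, 13, 10, 3, 5, 16, 17, 14, 19]
j→4, i→5; i≥j, return j=4. v = [9, 13, 10, 3, 5, 16, 17, 14, 19]

[9, 13, 10, 3, 5, 16, 17, 14, 19]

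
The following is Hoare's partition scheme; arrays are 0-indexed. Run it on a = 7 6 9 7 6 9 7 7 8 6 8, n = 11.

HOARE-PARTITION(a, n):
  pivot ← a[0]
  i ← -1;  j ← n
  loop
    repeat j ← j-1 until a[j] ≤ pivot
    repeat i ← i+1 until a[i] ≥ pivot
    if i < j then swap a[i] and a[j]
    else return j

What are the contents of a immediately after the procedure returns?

pivot = a[0] = 7; i = -1, j = 11
j→9 (a[9]=6≤7), i→0 (a[0]=7≥7); i<j, swap → 6 6 9 7 6 9 7 7 8 7 8
j→7 (a[7]=7≤7), i→2 (a[2]=9≥7); i<j, swap → 6 6 7 7 6 9 7 9 8 7 8
j→6 (a[6]=7≤7), i→3 (a[3]=7≥7); i<j, swap → 6 6 7 7 6 9 7 9 8 7 8
j→4, i→5; i≥j, return j=4. a = 6 6 7 7 6 9 7 9 8 7 8

6 6 7 7 6 9 7 9 8 7 8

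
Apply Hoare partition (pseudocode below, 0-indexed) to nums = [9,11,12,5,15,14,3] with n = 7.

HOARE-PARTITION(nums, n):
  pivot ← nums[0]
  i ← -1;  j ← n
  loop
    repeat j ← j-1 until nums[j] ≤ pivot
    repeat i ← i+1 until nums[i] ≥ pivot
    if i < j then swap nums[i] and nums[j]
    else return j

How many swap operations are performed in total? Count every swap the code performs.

pivot=9
j stops at 6 (3), i stops at 0 (9); swap ⇒ [3,11,12,5,15,14,9]
j stops at 3 (5), i stops at 1 (11); swap ⇒ [3,5,12,11,15,14,9]
j stops at 1, i stops at 2; i≥j ⇒ return 1. nums=[3,5,12,11,15,14,9]

2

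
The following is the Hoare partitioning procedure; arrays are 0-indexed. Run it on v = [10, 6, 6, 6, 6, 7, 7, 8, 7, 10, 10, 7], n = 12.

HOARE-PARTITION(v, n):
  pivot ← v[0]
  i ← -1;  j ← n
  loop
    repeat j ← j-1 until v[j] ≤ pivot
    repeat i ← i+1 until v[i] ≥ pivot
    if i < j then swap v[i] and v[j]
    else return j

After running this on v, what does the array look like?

pivot=10
j stops at 11 (7), i stops at 0 (10); swap ⇒ [7, 6, 6, 6, 6, 7, 7, 8, 7, 10, 10, 10]
j stops at 10 (10), i stops at 9 (10); swap ⇒ [7, 6, 6, 6, 6, 7, 7, 8, 7, 10, 10, 10]
j stops at 9, i stops at 10; i≥j ⇒ return 9. v=[7, 6, 6, 6, 6, 7, 7, 8, 7, 10, 10, 10]

[7, 6, 6, 6, 6, 7, 7, 8, 7, 10, 10, 10]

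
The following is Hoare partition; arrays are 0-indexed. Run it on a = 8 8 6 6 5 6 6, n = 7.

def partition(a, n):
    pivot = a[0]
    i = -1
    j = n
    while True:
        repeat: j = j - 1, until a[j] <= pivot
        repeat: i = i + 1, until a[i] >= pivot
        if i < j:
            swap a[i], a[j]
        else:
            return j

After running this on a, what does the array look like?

pivot=8
j stops at 6 (6), i stops at 0 (8); swap ⇒ 6 8 6 6 5 6 8
j stops at 5 (6), i stops at 1 (8); swap ⇒ 6 6 6 6 5 8 8
j stops at 4, i stops at 5; i≥j ⇒ return 4. a=6 6 6 6 5 8 8

6 6 6 6 5 8 8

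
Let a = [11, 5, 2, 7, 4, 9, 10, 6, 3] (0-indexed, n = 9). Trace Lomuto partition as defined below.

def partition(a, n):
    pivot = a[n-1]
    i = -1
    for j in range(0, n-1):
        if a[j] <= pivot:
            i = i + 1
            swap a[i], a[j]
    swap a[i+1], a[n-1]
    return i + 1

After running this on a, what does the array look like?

[2, 3, 11, 7, 4, 9, 10, 6, 5]

pivot = a[8] = 3; i = -1
j=0: a[0]=11 > 3 → no swap
j=1: a[1]=5 > 3 → no swap
j=2: a[2]=2 ≤ 3 → i=0, swap a[0],a[2] → [2, 5, 11, 7, 4, 9, 10, 6, 3]
j=3: a[3]=7 > 3 → no swap
j=4: a[4]=4 > 3 → no swap
j=5: a[5]=9 > 3 → no swap
j=6: a[6]=10 > 3 → no swap
j=7: a[7]=6 > 3 → no swap
final swap a[1],a[8] → [2, 3, 11, 7, 4, 9, 10, 6, 5]; return 1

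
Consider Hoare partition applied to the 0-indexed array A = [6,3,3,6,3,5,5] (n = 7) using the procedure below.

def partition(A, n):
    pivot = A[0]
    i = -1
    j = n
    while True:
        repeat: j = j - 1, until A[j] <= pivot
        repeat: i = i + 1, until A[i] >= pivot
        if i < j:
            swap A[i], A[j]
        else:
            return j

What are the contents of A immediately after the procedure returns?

pivot=6
j stops at 6 (5), i stops at 0 (6); swap ⇒ [5,3,3,6,3,5,6]
j stops at 5 (5), i stops at 3 (6); swap ⇒ [5,3,3,5,3,6,6]
j stops at 4, i stops at 5; i≥j ⇒ return 4. A=[5,3,3,5,3,6,6]

[5,3,3,5,3,6,6]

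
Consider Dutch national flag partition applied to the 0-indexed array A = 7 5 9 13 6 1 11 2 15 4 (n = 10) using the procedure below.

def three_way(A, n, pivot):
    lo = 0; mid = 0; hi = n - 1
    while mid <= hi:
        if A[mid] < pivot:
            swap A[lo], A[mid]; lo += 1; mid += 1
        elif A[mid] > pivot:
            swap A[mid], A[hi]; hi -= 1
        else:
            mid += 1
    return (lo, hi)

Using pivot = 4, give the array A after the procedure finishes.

2 1 4 6 13 11 9 15 5 7

lo=0 mid=0 hi=9
7>4: swap(0,9), hi=8 ⇒ 4 5 9 13 6 1 11 2 15 7
4=4: mid=1
5>4: swap(1,8), hi=7 ⇒ 4 15 9 13 6 1 11 2 5 7
15>4: swap(1,7), hi=6 ⇒ 4 2 9 13 6 1 11 15 5 7
2<4: swap(0,1), lo=1 mid=2 ⇒ 2 4 9 13 6 1 11 15 5 7
9>4: swap(2,6), hi=5 ⇒ 2 4 11 13 6 1 9 15 5 7
11>4: swap(2,5), hi=4 ⇒ 2 4 1 13 6 11 9 15 5 7
1<4: swap(1,2), lo=2 mid=3 ⇒ 2 1 4 13 6 11 9 15 5 7
13>4: swap(3,4), hi=3 ⇒ 2 1 4 6 13 11 9 15 5 7
6>4: swap(3,3), hi=2 ⇒ 2 1 4 6 13 11 9 15 5 7
done. lo=2 hi=2; A=2 1 4 6 13 11 9 15 5 7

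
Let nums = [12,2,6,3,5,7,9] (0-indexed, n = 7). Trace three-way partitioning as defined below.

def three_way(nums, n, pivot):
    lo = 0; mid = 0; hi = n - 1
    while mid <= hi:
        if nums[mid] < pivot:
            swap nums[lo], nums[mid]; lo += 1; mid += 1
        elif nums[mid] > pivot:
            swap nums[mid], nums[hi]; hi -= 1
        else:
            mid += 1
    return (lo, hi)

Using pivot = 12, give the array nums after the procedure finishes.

pivot = 12; lo=0, mid=0, hi=6
nums[mid]=12=12: mid=1
nums[mid]=2<12: swap nums[0],nums[1]; lo=1,mid=2 → [2,12,6,3,5,7,9]
nums[mid]=6<12: swap nums[1],nums[2]; lo=2,mid=3 → [2,6,12,3,5,7,9]
nums[mid]=3<12: swap nums[2],nums[3]; lo=3,mid=4 → [2,6,3,12,5,7,9]
nums[mid]=5<12: swap nums[3],nums[4]; lo=4,mid=5 → [2,6,3,5,12,7,9]
nums[mid]=7<12: swap nums[4],nums[5]; lo=5,mid=6 → [2,6,3,5,7,12,9]
nums[mid]=9<12: swap nums[5],nums[6]; lo=6,mid=7 → [2,6,3,5,7,9,12]
end: lo=6, hi=6; nums = [2,6,3,5,7,9,12]

[2,6,3,5,7,9,12]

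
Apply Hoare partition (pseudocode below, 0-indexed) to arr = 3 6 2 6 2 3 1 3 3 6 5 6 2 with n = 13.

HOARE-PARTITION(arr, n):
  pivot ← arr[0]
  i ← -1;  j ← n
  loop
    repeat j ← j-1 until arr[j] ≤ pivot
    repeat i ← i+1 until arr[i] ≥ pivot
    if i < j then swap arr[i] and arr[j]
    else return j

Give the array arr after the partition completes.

pivot = arr[0] = 3; i = -1, j = 13
j→12 (arr[12]=2≤3), i→0 (arr[0]=3≥3); i<j, swap → 2 6 2 6 2 3 1 3 3 6 5 6 3
j→8 (arr[8]=3≤3), i→1 (arr[1]=6≥3); i<j, swap → 2 3 2 6 2 3 1 3 6 6 5 6 3
j→7 (arr[7]=3≤3), i→3 (arr[3]=6≥3); i<j, swap → 2 3 2 3 2 3 1 6 6 6 5 6 3
j→6 (arr[6]=1≤3), i→5 (arr[5]=3≥3); i<j, swap → 2 3 2 3 2 1 3 6 6 6 5 6 3
j→5, i→6; i≥j, return j=5. arr = 2 3 2 3 2 1 3 6 6 6 5 6 3

2 3 2 3 2 1 3 6 6 6 5 6 3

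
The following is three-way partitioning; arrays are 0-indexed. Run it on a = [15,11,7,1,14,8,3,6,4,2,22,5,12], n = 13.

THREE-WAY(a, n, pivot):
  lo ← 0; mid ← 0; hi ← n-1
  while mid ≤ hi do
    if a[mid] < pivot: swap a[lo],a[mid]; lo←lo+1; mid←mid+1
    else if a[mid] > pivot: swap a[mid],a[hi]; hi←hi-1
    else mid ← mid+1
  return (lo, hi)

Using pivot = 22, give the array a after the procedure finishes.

[15,11,7,1,14,8,3,6,4,2,5,12,22]

pivot = 22; lo=0, mid=0, hi=12
a[mid]=15<22: swap a[0],a[0]; lo=1,mid=1 → [15,11,7,1,14,8,3,6,4,2,22,5,12]
a[mid]=11<22: swap a[1],a[1]; lo=2,mid=2 → [15,11,7,1,14,8,3,6,4,2,22,5,12]
a[mid]=7<22: swap a[2],a[2]; lo=3,mid=3 → [15,11,7,1,14,8,3,6,4,2,22,5,12]
a[mid]=1<22: swap a[3],a[3]; lo=4,mid=4 → [15,11,7,1,14,8,3,6,4,2,22,5,12]
a[mid]=14<22: swap a[4],a[4]; lo=5,mid=5 → [15,11,7,1,14,8,3,6,4,2,22,5,12]
a[mid]=8<22: swap a[5],a[5]; lo=6,mid=6 → [15,11,7,1,14,8,3,6,4,2,22,5,12]
a[mid]=3<22: swap a[6],a[6]; lo=7,mid=7 → [15,11,7,1,14,8,3,6,4,2,22,5,12]
a[mid]=6<22: swap a[7],a[7]; lo=8,mid=8 → [15,11,7,1,14,8,3,6,4,2,22,5,12]
a[mid]=4<22: swap a[8],a[8]; lo=9,mid=9 → [15,11,7,1,14,8,3,6,4,2,22,5,12]
a[mid]=2<22: swap a[9],a[9]; lo=10,mid=10 → [15,11,7,1,14,8,3,6,4,2,22,5,12]
a[mid]=22=22: mid=11
a[mid]=5<22: swap a[10],a[11]; lo=11,mid=12 → [15,11,7,1,14,8,3,6,4,2,5,22,12]
a[mid]=12<22: swap a[11],a[12]; lo=12,mid=13 → [15,11,7,1,14,8,3,6,4,2,5,12,22]
end: lo=12, hi=12; a = [15,11,7,1,14,8,3,6,4,2,5,12,22]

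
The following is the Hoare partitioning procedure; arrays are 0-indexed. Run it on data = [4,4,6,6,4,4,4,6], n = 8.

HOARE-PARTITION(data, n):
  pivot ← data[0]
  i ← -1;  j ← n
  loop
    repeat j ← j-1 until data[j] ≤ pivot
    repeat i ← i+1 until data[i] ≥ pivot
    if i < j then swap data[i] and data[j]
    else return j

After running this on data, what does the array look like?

pivot=4
j stops at 6 (4), i stops at 0 (4); swap ⇒ [4,4,6,6,4,4,4,6]
j stops at 5 (4), i stops at 1 (4); swap ⇒ [4,4,6,6,4,4,4,6]
j stops at 4 (4), i stops at 2 (6); swap ⇒ [4,4,4,6,6,4,4,6]
j stops at 2, i stops at 3; i≥j ⇒ return 2. data=[4,4,4,6,6,4,4,6]

[4,4,4,6,6,4,4,6]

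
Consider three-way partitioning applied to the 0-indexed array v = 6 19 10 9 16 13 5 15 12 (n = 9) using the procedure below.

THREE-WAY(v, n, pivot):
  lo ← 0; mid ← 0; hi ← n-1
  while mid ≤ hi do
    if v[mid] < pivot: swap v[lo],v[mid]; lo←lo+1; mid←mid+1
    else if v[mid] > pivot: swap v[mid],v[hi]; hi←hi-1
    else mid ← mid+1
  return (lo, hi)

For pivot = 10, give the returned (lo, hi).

(3, 3)

lo=0 mid=0 hi=8
6<10: swap(0,0), lo=1 mid=1 ⇒ 6 19 10 9 16 13 5 15 12
19>10: swap(1,8), hi=7 ⇒ 6 12 10 9 16 13 5 15 19
12>10: swap(1,7), hi=6 ⇒ 6 15 10 9 16 13 5 12 19
15>10: swap(1,6), hi=5 ⇒ 6 5 10 9 16 13 15 12 19
5<10: swap(1,1), lo=2 mid=2 ⇒ 6 5 10 9 16 13 15 12 19
10=10: mid=3
9<10: swap(2,3), lo=3 mid=4 ⇒ 6 5 9 10 16 13 15 12 19
16>10: swap(4,5), hi=4 ⇒ 6 5 9 10 13 16 15 12 19
13>10: swap(4,4), hi=3 ⇒ 6 5 9 10 13 16 15 12 19
done. lo=3 hi=3; v=6 5 9 10 13 16 15 12 19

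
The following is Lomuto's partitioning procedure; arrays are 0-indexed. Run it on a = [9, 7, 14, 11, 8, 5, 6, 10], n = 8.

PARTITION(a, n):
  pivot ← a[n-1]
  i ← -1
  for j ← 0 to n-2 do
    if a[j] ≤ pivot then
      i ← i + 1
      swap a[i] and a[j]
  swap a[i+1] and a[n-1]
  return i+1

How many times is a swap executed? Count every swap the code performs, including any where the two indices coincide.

pivot = a[7] = 10; i = -1
j=0: a[0]=9 ≤ 10 → i=0, swap a[0],a[0] (no change) → [9, 7, 14, 11, 8, 5, 6, 10]
j=1: a[1]=7 ≤ 10 → i=1, swap a[1],a[1] (no change) → [9, 7, 14, 11, 8, 5, 6, 10]
j=2: a[2]=14 > 10 → no swap
j=3: a[3]=11 > 10 → no swap
j=4: a[4]=8 ≤ 10 → i=2, swap a[2],a[4] → [9, 7, 8, 11, 14, 5, 6, 10]
j=5: a[5]=5 ≤ 10 → i=3, swap a[3],a[5] → [9, 7, 8, 5, 14, 11, 6, 10]
j=6: a[6]=6 ≤ 10 → i=4, swap a[4],a[6] → [9, 7, 8, 5, 6, 11, 14, 10]
final swap a[5],a[7] → [9, 7, 8, 5, 6, 10, 14, 11]; return 5

6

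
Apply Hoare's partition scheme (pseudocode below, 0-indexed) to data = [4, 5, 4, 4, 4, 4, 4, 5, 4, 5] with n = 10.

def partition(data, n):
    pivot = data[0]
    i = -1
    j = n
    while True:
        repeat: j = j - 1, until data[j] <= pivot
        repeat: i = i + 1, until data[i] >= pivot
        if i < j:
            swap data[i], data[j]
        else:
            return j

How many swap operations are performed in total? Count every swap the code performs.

4

pivot = data[0] = 4; i = -1, j = 10
j→8 (data[8]=4≤4), i→0 (data[0]=4≥4); i<j, swap → [4, 5, 4, 4, 4, 4, 4, 5, 4, 5]
j→6 (data[6]=4≤4), i→1 (data[1]=5≥4); i<j, swap → [4, 4, 4, 4, 4, 4, 5, 5, 4, 5]
j→5 (data[5]=4≤4), i→2 (data[2]=4≥4); i<j, swap → [4, 4, 4, 4, 4, 4, 5, 5, 4, 5]
j→4 (data[4]=4≤4), i→3 (data[3]=4≥4); i<j, swap → [4, 4, 4, 4, 4, 4, 5, 5, 4, 5]
j→3, i→4; i≥j, return j=3. data = [4, 4, 4, 4, 4, 4, 5, 5, 4, 5]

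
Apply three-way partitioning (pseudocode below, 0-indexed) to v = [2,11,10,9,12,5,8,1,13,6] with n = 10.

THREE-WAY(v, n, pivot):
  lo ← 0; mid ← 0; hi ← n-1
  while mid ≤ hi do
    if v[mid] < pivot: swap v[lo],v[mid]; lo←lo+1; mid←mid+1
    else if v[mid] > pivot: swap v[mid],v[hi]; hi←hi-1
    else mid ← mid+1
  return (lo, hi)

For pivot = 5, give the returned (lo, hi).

pivot = 5; lo=0, mid=0, hi=9
v[mid]=2<5: swap v[0],v[0]; lo=1,mid=1 → [2,11,10,9,12,5,8,1,13,6]
v[mid]=11>5: swap v[1],v[9]; hi=8 → [2,6,10,9,12,5,8,1,13,11]
v[mid]=6>5: swap v[1],v[8]; hi=7 → [2,13,10,9,12,5,8,1,6,11]
v[mid]=13>5: swap v[1],v[7]; hi=6 → [2,1,10,9,12,5,8,13,6,11]
v[mid]=1<5: swap v[1],v[1]; lo=2,mid=2 → [2,1,10,9,12,5,8,13,6,11]
v[mid]=10>5: swap v[2],v[6]; hi=5 → [2,1,8,9,12,5,10,13,6,11]
v[mid]=8>5: swap v[2],v[5]; hi=4 → [2,1,5,9,12,8,10,13,6,11]
v[mid]=5=5: mid=3
v[mid]=9>5: swap v[3],v[4]; hi=3 → [2,1,5,12,9,8,10,13,6,11]
v[mid]=12>5: swap v[3],v[3]; hi=2 → [2,1,5,12,9,8,10,13,6,11]
end: lo=2, hi=2; v = [2,1,5,12,9,8,10,13,6,11]

(2, 2)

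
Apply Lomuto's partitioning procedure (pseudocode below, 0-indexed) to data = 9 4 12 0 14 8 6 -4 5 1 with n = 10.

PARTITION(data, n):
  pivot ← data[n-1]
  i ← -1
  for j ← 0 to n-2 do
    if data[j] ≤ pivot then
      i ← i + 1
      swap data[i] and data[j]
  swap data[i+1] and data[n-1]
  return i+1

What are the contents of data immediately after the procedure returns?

0 -4 1 9 14 8 6 4 5 12

pivot=1, i=-1
j=0: 9>1, skip
j=1: 4>1, skip
j=2: 12>1, skip
j=3: 0≤1, i=0, swap(0,3) ⇒ 0 4 12 9 14 8 6 -4 5 1
j=4: 14>1, skip
j=5: 8>1, skip
j=6: 6>1, skip
j=7: -4≤1, i=1, swap(1,7) ⇒ 0 -4 12 9 14 8 6 4 5 1
j=8: 5>1, skip
swap(2,9) ⇒ 0 -4 1 9 14 8 6 4 5 12; return 2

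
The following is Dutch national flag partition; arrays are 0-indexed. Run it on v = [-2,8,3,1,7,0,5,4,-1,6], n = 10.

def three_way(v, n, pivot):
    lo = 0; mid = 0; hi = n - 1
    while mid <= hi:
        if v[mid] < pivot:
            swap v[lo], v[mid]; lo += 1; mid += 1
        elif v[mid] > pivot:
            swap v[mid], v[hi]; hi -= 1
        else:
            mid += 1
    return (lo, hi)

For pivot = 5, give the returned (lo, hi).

(6, 6)

lo=0 mid=0 hi=9
-2<5: swap(0,0), lo=1 mid=1 ⇒ [-2,8,3,1,7,0,5,4,-1,6]
8>5: swap(1,9), hi=8 ⇒ [-2,6,3,1,7,0,5,4,-1,8]
6>5: swap(1,8), hi=7 ⇒ [-2,-1,3,1,7,0,5,4,6,8]
-1<5: swap(1,1), lo=2 mid=2 ⇒ [-2,-1,3,1,7,0,5,4,6,8]
3<5: swap(2,2), lo=3 mid=3 ⇒ [-2,-1,3,1,7,0,5,4,6,8]
1<5: swap(3,3), lo=4 mid=4 ⇒ [-2,-1,3,1,7,0,5,4,6,8]
7>5: swap(4,7), hi=6 ⇒ [-2,-1,3,1,4,0,5,7,6,8]
4<5: swap(4,4), lo=5 mid=5 ⇒ [-2,-1,3,1,4,0,5,7,6,8]
0<5: swap(5,5), lo=6 mid=6 ⇒ [-2,-1,3,1,4,0,5,7,6,8]
5=5: mid=7
done. lo=6 hi=6; v=[-2,-1,3,1,4,0,5,7,6,8]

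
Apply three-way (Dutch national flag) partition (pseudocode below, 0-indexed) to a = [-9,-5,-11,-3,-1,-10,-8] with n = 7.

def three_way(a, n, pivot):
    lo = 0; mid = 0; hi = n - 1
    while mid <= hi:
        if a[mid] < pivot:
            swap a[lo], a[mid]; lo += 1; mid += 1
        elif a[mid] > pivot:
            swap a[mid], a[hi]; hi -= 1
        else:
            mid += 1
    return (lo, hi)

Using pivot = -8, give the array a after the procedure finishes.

pivot = -8; lo=0, mid=0, hi=6
a[mid]=-9<-8: swap a[0],a[0]; lo=1,mid=1 → [-9,-5,-11,-3,-1,-10,-8]
a[mid]=-5>-8: swap a[1],a[6]; hi=5 → [-9,-8,-11,-3,-1,-10,-5]
a[mid]=-8=-8: mid=2
a[mid]=-11<-8: swap a[1],a[2]; lo=2,mid=3 → [-9,-11,-8,-3,-1,-10,-5]
a[mid]=-3>-8: swap a[3],a[5]; hi=4 → [-9,-11,-8,-10,-1,-3,-5]
a[mid]=-10<-8: swap a[2],a[3]; lo=3,mid=4 → [-9,-11,-10,-8,-1,-3,-5]
a[mid]=-1>-8: swap a[4],a[4]; hi=3 → [-9,-11,-10,-8,-1,-3,-5]
end: lo=3, hi=3; a = [-9,-11,-10,-8,-1,-3,-5]

[-9,-11,-10,-8,-1,-3,-5]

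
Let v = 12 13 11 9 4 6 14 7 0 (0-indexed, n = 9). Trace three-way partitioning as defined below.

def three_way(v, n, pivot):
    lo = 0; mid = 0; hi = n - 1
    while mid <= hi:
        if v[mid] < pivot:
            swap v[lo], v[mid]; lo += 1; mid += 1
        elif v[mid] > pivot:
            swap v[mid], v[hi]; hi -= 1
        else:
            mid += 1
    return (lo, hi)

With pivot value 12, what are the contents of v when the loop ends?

lo=0 mid=0 hi=8
12=12: mid=1
13>12: swap(1,8), hi=7 ⇒ 12 0 11 9 4 6 14 7 13
0<12: swap(0,1), lo=1 mid=2 ⇒ 0 12 11 9 4 6 14 7 13
11<12: swap(1,2), lo=2 mid=3 ⇒ 0 11 12 9 4 6 14 7 13
9<12: swap(2,3), lo=3 mid=4 ⇒ 0 11 9 12 4 6 14 7 13
4<12: swap(3,4), lo=4 mid=5 ⇒ 0 11 9 4 12 6 14 7 13
6<12: swap(4,5), lo=5 mid=6 ⇒ 0 11 9 4 6 12 14 7 13
14>12: swap(6,7), hi=6 ⇒ 0 11 9 4 6 12 7 14 13
7<12: swap(5,6), lo=6 mid=7 ⇒ 0 11 9 4 6 7 12 14 13
done. lo=6 hi=6; v=0 11 9 4 6 7 12 14 13

0 11 9 4 6 7 12 14 13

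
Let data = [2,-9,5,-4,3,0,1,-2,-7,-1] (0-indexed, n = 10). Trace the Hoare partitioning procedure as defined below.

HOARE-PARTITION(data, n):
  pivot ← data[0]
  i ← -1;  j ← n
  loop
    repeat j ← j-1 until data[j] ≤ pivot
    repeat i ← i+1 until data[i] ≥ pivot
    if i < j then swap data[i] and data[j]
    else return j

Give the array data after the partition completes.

pivot=2
j stops at 9 (-1), i stops at 0 (2); swap ⇒ [-1,-9,5,-4,3,0,1,-2,-7,2]
j stops at 8 (-7), i stops at 2 (5); swap ⇒ [-1,-9,-7,-4,3,0,1,-2,5,2]
j stops at 7 (-2), i stops at 4 (3); swap ⇒ [-1,-9,-7,-4,-2,0,1,3,5,2]
j stops at 6, i stops at 7; i≥j ⇒ return 6. data=[-1,-9,-7,-4,-2,0,1,3,5,2]

[-1,-9,-7,-4,-2,0,1,3,5,2]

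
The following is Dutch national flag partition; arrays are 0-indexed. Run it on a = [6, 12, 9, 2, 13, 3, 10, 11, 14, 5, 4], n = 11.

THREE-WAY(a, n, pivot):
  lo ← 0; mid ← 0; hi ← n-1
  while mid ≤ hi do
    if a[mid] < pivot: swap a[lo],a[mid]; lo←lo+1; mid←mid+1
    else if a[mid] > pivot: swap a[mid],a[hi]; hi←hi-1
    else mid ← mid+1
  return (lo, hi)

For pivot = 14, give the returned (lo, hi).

(10, 10)

lo=0 mid=0 hi=10
6<14: swap(0,0), lo=1 mid=1 ⇒ [6, 12, 9, 2, 13, 3, 10, 11, 14, 5, 4]
12<14: swap(1,1), lo=2 mid=2 ⇒ [6, 12, 9, 2, 13, 3, 10, 11, 14, 5, 4]
9<14: swap(2,2), lo=3 mid=3 ⇒ [6, 12, 9, 2, 13, 3, 10, 11, 14, 5, 4]
2<14: swap(3,3), lo=4 mid=4 ⇒ [6, 12, 9, 2, 13, 3, 10, 11, 14, 5, 4]
13<14: swap(4,4), lo=5 mid=5 ⇒ [6, 12, 9, 2, 13, 3, 10, 11, 14, 5, 4]
3<14: swap(5,5), lo=6 mid=6 ⇒ [6, 12, 9, 2, 13, 3, 10, 11, 14, 5, 4]
10<14: swap(6,6), lo=7 mid=7 ⇒ [6, 12, 9, 2, 13, 3, 10, 11, 14, 5, 4]
11<14: swap(7,7), lo=8 mid=8 ⇒ [6, 12, 9, 2, 13, 3, 10, 11, 14, 5, 4]
14=14: mid=9
5<14: swap(8,9), lo=9 mid=10 ⇒ [6, 12, 9, 2, 13, 3, 10, 11, 5, 14, 4]
4<14: swap(9,10), lo=10 mid=11 ⇒ [6, 12, 9, 2, 13, 3, 10, 11, 5, 4, 14]
done. lo=10 hi=10; a=[6, 12, 9, 2, 13, 3, 10, 11, 5, 4, 14]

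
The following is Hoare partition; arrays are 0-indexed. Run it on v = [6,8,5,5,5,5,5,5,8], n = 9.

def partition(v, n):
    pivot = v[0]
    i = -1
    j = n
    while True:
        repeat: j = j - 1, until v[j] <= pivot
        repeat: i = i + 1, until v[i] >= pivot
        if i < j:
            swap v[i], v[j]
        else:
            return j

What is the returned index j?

pivot=6
j stops at 7 (5), i stops at 0 (6); swap ⇒ [5,8,5,5,5,5,5,6,8]
j stops at 6 (5), i stops at 1 (8); swap ⇒ [5,5,5,5,5,5,8,6,8]
j stops at 5, i stops at 6; i≥j ⇒ return 5. v=[5,5,5,5,5,5,8,6,8]

5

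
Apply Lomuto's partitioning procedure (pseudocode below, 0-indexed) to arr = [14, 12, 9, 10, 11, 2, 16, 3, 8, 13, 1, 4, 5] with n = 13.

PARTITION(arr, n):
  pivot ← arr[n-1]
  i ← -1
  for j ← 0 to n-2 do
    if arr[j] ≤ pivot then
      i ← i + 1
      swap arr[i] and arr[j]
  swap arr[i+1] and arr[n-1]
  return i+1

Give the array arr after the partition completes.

[2, 3, 1, 4, 5, 14, 16, 12, 8, 13, 9, 10, 11]

pivot = arr[12] = 5; i = -1
j=0: arr[0]=14 > 5 → no swap
j=1: arr[1]=12 > 5 → no swap
j=2: arr[2]=9 > 5 → no swap
j=3: arr[3]=10 > 5 → no swap
j=4: arr[4]=11 > 5 → no swap
j=5: arr[5]=2 ≤ 5 → i=0, swap arr[0],arr[5] → [2, 12, 9, 10, 11, 14, 16, 3, 8, 13, 1, 4, 5]
j=6: arr[6]=16 > 5 → no swap
j=7: arr[7]=3 ≤ 5 → i=1, swap arr[1],arr[7] → [2, 3, 9, 10, 11, 14, 16, 12, 8, 13, 1, 4, 5]
j=8: arr[8]=8 > 5 → no swap
j=9: arr[9]=13 > 5 → no swap
j=10: arr[10]=1 ≤ 5 → i=2, swap arr[2],arr[10] → [2, 3, 1, 10, 11, 14, 16, 12, 8, 13, 9, 4, 5]
j=11: arr[11]=4 ≤ 5 → i=3, swap arr[3],arr[11] → [2, 3, 1, 4, 11, 14, 16, 12, 8, 13, 9, 10, 5]
final swap arr[4],arr[12] → [2, 3, 1, 4, 5, 14, 16, 12, 8, 13, 9, 10, 11]; return 4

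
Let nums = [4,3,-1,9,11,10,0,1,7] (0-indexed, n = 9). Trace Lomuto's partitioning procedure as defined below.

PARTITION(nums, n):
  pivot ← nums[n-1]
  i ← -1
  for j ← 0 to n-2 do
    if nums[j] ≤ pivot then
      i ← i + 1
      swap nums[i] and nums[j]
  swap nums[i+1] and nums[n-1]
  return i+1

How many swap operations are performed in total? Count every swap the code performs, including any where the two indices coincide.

6

pivot = nums[8] = 7; i = -1
j=0: nums[0]=4 ≤ 7 → i=0, swap nums[0],nums[0] (no change) → [4,3,-1,9,11,10,0,1,7]
j=1: nums[1]=3 ≤ 7 → i=1, swap nums[1],nums[1] (no change) → [4,3,-1,9,11,10,0,1,7]
j=2: nums[2]=-1 ≤ 7 → i=2, swap nums[2],nums[2] (no change) → [4,3,-1,9,11,10,0,1,7]
j=3: nums[3]=9 > 7 → no swap
j=4: nums[4]=11 > 7 → no swap
j=5: nums[5]=10 > 7 → no swap
j=6: nums[6]=0 ≤ 7 → i=3, swap nums[3],nums[6] → [4,3,-1,0,11,10,9,1,7]
j=7: nums[7]=1 ≤ 7 → i=4, swap nums[4],nums[7] → [4,3,-1,0,1,10,9,11,7]
final swap nums[5],nums[8] → [4,3,-1,0,1,7,9,11,10]; return 5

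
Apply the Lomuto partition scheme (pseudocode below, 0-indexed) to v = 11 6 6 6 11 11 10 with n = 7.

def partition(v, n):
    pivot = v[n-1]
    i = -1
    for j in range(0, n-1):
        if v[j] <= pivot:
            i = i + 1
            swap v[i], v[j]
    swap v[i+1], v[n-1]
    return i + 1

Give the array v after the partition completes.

6 6 6 10 11 11 11

pivot = v[6] = 10; i = -1
j=0: v[0]=11 > 10 → no swap
j=1: v[1]=6 ≤ 10 → i=0, swap v[0],v[1] → 6 11 6 6 11 11 10
j=2: v[2]=6 ≤ 10 → i=1, swap v[1],v[2] → 6 6 11 6 11 11 10
j=3: v[3]=6 ≤ 10 → i=2, swap v[2],v[3] → 6 6 6 11 11 11 10
j=4: v[4]=11 > 10 → no swap
j=5: v[5]=11 > 10 → no swap
final swap v[3],v[6] → 6 6 6 10 11 11 11; return 3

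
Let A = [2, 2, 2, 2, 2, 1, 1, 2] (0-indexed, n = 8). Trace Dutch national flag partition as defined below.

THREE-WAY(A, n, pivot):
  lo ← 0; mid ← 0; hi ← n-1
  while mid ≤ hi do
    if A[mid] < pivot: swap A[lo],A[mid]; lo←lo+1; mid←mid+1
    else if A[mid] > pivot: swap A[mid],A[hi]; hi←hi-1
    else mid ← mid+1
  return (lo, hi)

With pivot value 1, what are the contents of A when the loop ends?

[1, 1, 2, 2, 2, 2, 2, 2]

lo=0 mid=0 hi=7
2>1: swap(0,7), hi=6 ⇒ [2, 2, 2, 2, 2, 1, 1, 2]
2>1: swap(0,6), hi=5 ⇒ [1, 2, 2, 2, 2, 1, 2, 2]
1=1: mid=1
2>1: swap(1,5), hi=4 ⇒ [1, 1, 2, 2, 2, 2, 2, 2]
1=1: mid=2
2>1: swap(2,4), hi=3 ⇒ [1, 1, 2, 2, 2, 2, 2, 2]
2>1: swap(2,3), hi=2 ⇒ [1, 1, 2, 2, 2, 2, 2, 2]
2>1: swap(2,2), hi=1 ⇒ [1, 1, 2, 2, 2, 2, 2, 2]
done. lo=0 hi=1; A=[1, 1, 2, 2, 2, 2, 2, 2]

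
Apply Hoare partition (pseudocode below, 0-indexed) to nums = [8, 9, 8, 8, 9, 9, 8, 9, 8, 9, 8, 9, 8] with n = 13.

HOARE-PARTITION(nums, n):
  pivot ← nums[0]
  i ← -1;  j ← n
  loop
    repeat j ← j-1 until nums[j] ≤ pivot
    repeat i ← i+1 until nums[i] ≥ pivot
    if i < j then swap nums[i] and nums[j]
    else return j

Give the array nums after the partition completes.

[8, 8, 8, 8, 9, 9, 8, 9, 8, 9, 9, 9, 8]

pivot = nums[0] = 8; i = -1, j = 13
j→12 (nums[12]=8≤8), i→0 (nums[0]=8≥8); i<j, swap → [8, 9, 8, 8, 9, 9, 8, 9, 8, 9, 8, 9, 8]
j→10 (nums[10]=8≤8), i→1 (nums[1]=9≥8); i<j, swap → [8, 8, 8, 8, 9, 9, 8, 9, 8, 9, 9, 9, 8]
j→8 (nums[8]=8≤8), i→2 (nums[2]=8≥8); i<j, swap → [8, 8, 8, 8, 9, 9, 8, 9, 8, 9, 9, 9, 8]
j→6 (nums[6]=8≤8), i→3 (nums[3]=8≥8); i<j, swap → [8, 8, 8, 8, 9, 9, 8, 9, 8, 9, 9, 9, 8]
j→3, i→4; i≥j, return j=3. nums = [8, 8, 8, 8, 9, 9, 8, 9, 8, 9, 9, 9, 8]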